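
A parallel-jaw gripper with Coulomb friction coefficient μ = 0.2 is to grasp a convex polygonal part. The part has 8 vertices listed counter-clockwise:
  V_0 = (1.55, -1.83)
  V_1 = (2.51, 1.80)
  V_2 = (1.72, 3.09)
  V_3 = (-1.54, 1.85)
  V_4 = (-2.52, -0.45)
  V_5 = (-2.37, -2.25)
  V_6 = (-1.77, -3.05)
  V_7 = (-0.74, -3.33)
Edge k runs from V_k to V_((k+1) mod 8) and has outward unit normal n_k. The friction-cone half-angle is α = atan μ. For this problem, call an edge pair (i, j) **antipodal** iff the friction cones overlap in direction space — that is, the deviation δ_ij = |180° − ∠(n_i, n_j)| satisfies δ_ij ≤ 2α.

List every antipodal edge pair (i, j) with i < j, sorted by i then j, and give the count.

count = 4; pairs: (0,3), (0,4), (1,5), (2,7)

α = atan 0.2 = 11.31°;  2α = 22.62°
n_0 = (+0.9668, -0.2557)
n_1 = (+0.8528, +0.5223)
n_2 = (-0.3555, +0.9347)
n_3 = (-0.9200, +0.3920)
n_4 = (-0.9965, -0.0830)
n_5 = (-0.8000, -0.6000)
n_6 = (-0.2623, -0.9650)
n_7 = (+0.5479, -0.8365)
  (0,1): δ = 133.70°  ·
  (0,2): δ = 54.36°  ·
  (0,3): δ = 8.26°  ✓
  (0,4): δ = 19.58°  ✓
  (0,5): δ = 51.68°  ·
  (0,6): δ = 89.61°  ·
  (0,7): δ = 138.04°  ·
  (1,2): δ = 100.66°  ·
  (1,3): δ = 54.56°  ·
  (1,4): δ = 26.72°  ·
  (1,5): δ = 5.39°  ✓
  (1,6): δ = 43.31°  ·
  (1,7): δ = 91.74°  ·
  (2,3): δ = 133.90°  ·
  (2,4): δ = 106.06°  ·
  (2,5): δ = 73.96°  ·
  (2,6): δ = 36.03°  ·
  (2,7): δ = 12.40°  ✓
  (3,4): δ = 152.16°  ·
  (3,5): δ = 120.05°  ·
  (3,6): δ = 82.13°  ·
  (3,7): δ = 33.70°  ·
  (4,5): δ = 147.89°  ·
  (4,6): δ = 109.97°  ·
  (4,7): δ = 61.54°  ·
  (5,6): δ = 142.08°  ·
  (5,7): δ = 93.64°  ·
  (6,7): δ = 131.57°  ·
antipodal pairs: 4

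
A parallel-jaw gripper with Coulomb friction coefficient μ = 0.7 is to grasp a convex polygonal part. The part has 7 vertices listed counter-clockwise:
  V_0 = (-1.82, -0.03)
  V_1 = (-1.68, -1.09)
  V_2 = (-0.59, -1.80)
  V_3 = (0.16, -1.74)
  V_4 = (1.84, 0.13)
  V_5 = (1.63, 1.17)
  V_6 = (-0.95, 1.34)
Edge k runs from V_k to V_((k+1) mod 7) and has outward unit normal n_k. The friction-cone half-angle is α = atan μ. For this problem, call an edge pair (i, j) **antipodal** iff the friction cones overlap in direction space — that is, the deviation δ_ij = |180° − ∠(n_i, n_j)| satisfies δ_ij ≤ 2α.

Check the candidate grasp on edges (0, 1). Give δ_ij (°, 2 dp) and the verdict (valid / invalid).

α = atan 0.7 = 34.99°;  2α = 69.98°
edge 0: e_0 = (+0.14, -1.06);  n_0 = (-0.9914, -0.1309)
edge 1: e_1 = (+1.09, -0.71);  n_1 = (-0.5458, -0.8379)
∠(n_0, n_1) = 49.40°
δ = |180° − 49.40°| = 130.60°
130.60° > 2α = 69.98°  →  invalid

δ = 130.60°, invalid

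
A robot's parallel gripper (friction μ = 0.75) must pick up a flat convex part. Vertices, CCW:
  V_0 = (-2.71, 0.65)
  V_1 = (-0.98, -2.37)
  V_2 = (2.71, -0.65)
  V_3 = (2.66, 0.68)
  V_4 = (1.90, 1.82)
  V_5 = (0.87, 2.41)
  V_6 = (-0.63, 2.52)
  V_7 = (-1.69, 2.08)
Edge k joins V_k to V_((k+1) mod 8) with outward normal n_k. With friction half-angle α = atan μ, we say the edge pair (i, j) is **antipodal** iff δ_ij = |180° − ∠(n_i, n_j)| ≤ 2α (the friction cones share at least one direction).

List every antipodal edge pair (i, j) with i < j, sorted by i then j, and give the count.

count = 11; pairs: (0,2), (0,3), (0,4), (0,5), (1,4), (1,5), (1,6), (1,7), (2,6), (2,7), (3,7)

α = atan 0.75 = 36.87°;  2α = 73.74°
n_0 = (-0.8677, -0.4971)
n_1 = (+0.4225, -0.9064)
n_2 = (+0.9993, +0.0376)
n_3 = (+0.8321, +0.5547)
n_4 = (+0.4970, +0.8677)
n_5 = (+0.0731, +0.9973)
n_6 = (-0.3834, +0.9236)
n_7 = (-0.8141, +0.5807)
  (0,1): δ = 94.81°  ·
  (0,2): δ = 27.65°  ✓
  (0,3): δ = 3.88°  ✓
  (0,4): δ = 30.39°  ✓
  (0,5): δ = 56.00°  ✓
  (0,6): δ = 82.74°  ·
  (0,7): δ = 114.69°  ·
  (1,2): δ = 112.84°  ·
  (1,3): δ = 81.30°  ·
  (1,4): δ = 54.80°  ✓
  (1,5): δ = 29.19°  ✓
  (1,6): δ = 2.45°  ✓
  (1,7): δ = 29.51°  ✓
  (2,3): δ = 148.46°  ·
  (2,4): δ = 121.96°  ·
  (2,5): δ = 96.35°  ·
  (2,6): δ = 69.61°  ✓
  (2,7): δ = 37.65°  ✓
  (3,4): δ = 153.49°  ·
  (3,5): δ = 127.88°  ·
  (3,6): δ = 101.15°  ·
  (3,7): δ = 69.19°  ✓
  (4,5): δ = 154.39°  ·
  (4,6): δ = 127.65°  ·
  (4,7): δ = 95.70°  ·
  (5,6): δ = 153.26°  ·
  (5,7): δ = 121.31°  ·
  (6,7): δ = 148.04°  ·
antipodal pairs: 11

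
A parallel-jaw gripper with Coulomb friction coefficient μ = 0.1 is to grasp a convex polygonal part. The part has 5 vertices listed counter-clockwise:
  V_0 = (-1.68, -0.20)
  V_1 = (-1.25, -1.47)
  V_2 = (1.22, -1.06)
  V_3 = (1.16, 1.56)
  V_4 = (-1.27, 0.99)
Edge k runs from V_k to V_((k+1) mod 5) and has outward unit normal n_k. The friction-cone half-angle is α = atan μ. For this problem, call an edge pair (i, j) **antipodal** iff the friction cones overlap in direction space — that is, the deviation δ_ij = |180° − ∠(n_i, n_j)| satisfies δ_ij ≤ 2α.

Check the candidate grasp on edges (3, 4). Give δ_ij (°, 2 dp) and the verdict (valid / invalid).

δ = 122.21°, invalid

α = atan 0.1 = 5.71°;  2α = 11.42°
edge 3: e_3 = (-2.43, -0.57);  n_3 = (-0.2284, +0.9736)
edge 4: e_4 = (-0.41, -1.19);  n_4 = (-0.9455, +0.3257)
∠(n_3, n_4) = 57.79°
δ = |180° − 57.79°| = 122.21°
122.21° > 2α = 11.42°  →  invalid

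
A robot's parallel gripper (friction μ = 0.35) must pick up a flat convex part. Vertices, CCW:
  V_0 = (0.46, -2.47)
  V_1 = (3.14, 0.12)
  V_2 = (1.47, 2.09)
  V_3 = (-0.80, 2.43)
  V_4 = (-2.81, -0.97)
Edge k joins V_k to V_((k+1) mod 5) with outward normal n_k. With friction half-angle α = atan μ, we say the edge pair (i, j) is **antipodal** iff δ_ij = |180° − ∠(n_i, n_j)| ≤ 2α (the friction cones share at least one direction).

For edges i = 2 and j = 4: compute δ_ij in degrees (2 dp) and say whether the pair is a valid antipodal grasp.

α = atan 0.35 = 19.29°;  2α = 38.58°
edge 2: e_2 = (-2.27, +0.34);  n_2 = (+0.1481, +0.9890)
edge 4: e_4 = (+3.27, -1.50);  n_4 = (-0.4169, -0.9089)
∠(n_2, n_4) = 163.88°
δ = |180° − 163.88°| = 16.12°
16.12° ≤ 2α = 38.58°  →  valid

δ = 16.12°, valid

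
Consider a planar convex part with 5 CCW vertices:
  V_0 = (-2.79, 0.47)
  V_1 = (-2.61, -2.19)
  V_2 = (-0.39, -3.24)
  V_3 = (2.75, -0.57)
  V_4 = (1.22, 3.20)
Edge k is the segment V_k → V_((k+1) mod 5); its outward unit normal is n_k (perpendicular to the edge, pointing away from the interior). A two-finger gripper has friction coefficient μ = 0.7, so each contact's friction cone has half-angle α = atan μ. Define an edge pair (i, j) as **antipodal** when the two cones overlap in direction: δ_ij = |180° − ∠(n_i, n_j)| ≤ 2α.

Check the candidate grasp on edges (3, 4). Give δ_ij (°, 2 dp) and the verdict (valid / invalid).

δ = 77.84°, invalid

α = atan 0.7 = 34.99°;  2α = 69.98°
edge 3: e_3 = (-1.53, +3.77);  n_3 = (+0.9266, +0.3760)
edge 4: e_4 = (-4.01, -2.73);  n_4 = (-0.5628, +0.8266)
∠(n_3, n_4) = 102.16°
δ = |180° − 102.16°| = 77.84°
77.84° > 2α = 69.98°  →  invalid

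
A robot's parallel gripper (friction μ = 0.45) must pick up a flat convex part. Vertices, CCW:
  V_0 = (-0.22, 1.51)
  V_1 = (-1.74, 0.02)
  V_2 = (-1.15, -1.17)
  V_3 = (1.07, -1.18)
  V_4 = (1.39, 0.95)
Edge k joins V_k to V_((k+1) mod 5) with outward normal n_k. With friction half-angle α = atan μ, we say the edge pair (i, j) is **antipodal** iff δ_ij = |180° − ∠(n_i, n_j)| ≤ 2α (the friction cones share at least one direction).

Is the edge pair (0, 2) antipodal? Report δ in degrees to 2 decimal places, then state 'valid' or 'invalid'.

δ = 44.69°, valid

α = atan 0.45 = 24.23°;  2α = 48.46°
edge 0: e_0 = (-1.52, -1.49);  n_0 = (-0.7000, +0.7141)
edge 2: e_2 = (+2.22, -0.01);  n_2 = (-0.0045, -1.0000)
∠(n_0, n_2) = 135.31°
δ = |180° − 135.31°| = 44.69°
44.69° ≤ 2α = 48.46°  →  valid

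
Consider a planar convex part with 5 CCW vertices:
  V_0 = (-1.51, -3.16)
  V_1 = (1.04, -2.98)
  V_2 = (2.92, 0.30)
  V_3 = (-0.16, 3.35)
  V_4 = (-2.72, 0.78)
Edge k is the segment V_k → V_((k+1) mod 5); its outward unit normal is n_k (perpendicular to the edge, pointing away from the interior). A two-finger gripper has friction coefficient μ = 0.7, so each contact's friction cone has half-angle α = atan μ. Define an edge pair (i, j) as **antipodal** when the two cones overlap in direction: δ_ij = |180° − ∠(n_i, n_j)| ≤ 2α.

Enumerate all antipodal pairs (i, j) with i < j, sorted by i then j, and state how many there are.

α = atan 0.7 = 34.99°;  2α = 69.98°
n_0 = (+0.0704, -0.9975)
n_1 = (+0.8676, -0.4973)
n_2 = (+0.7036, +0.7106)
n_3 = (-0.7085, +0.7057)
n_4 = (-0.9559, -0.2936)
  (0,1): δ = 123.86°  ·
  (0,2): δ = 48.76°  ✓
  (0,3): δ = 41.07°  ✓
  (0,4): δ = 103.03°  ·
  (1,2): δ = 104.90°  ·
  (1,3): δ = 15.07°  ✓
  (1,4): δ = 46.89°  ✓
  (2,3): δ = 90.17°  ·
  (2,4): δ = 28.21°  ✓
  (3,4): δ = 118.04°  ·
antipodal pairs: 5

count = 5; pairs: (0,2), (0,3), (1,3), (1,4), (2,4)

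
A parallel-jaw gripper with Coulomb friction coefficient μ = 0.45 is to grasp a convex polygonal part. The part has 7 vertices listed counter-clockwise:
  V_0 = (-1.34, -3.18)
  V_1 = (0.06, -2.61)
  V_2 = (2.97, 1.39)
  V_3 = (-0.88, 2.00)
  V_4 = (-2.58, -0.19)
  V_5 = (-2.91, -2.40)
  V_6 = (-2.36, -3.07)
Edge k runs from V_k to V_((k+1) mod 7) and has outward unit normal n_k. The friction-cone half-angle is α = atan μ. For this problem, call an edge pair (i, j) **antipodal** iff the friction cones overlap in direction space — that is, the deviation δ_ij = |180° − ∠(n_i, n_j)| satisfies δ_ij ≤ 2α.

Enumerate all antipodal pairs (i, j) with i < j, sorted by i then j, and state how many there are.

count = 6; pairs: (0,2), (0,3), (1,3), (1,4), (2,5), (2,6)

α = atan 0.45 = 24.23°;  2α = 48.46°
n_0 = (+0.3771, -0.9262)
n_1 = (+0.8086, -0.5883)
n_2 = (+0.1565, +0.9877)
n_3 = (-0.7899, +0.6132)
n_4 = (-0.9890, +0.1477)
n_5 = (-0.7729, -0.6345)
n_6 = (-0.1072, -0.9942)
  (0,1): δ = 148.19°  ·
  (0,2): δ = 31.16°  ✓
  (0,3): δ = 30.03°  ✓
  (0,4): δ = 59.35°  ·
  (0,5): δ = 107.23°  ·
  (0,6): δ = 151.69°  ·
  (1,2): δ = 62.97°  ·
  (1,3): δ = 1.78°  ✓
  (1,4): δ = 27.54°  ✓
  (1,5): δ = 75.42°  ·
  (1,6): δ = 119.88°  ·
  (2,3): δ = 118.82°  ·
  (2,4): δ = 89.49°  ·
  (2,5): δ = 41.61°  ✓
  (2,6): δ = 2.85°  ✓
  (3,4): δ = 150.67°  ·
  (3,5): δ = 102.80°  ·
  (3,6): δ = 58.33°  ·
  (4,5): δ = 132.12°  ·
  (4,6): δ = 87.66°  ·
  (5,6): δ = 135.54°  ·
antipodal pairs: 6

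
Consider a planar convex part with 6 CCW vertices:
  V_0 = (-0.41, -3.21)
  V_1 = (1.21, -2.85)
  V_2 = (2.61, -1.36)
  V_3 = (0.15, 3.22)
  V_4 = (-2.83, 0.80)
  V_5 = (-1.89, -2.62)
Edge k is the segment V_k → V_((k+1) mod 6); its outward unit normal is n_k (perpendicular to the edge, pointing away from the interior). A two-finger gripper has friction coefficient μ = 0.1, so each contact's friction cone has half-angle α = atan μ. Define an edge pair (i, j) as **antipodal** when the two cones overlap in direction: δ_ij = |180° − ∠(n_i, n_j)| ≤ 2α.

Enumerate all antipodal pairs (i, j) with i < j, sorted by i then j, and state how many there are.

α = atan 0.1 = 5.71°;  2α = 11.42°
n_0 = (+0.2169, -0.9762)
n_1 = (+0.7288, -0.6848)
n_2 = (+0.8810, +0.4732)
n_3 = (-0.6304, +0.7763)
n_4 = (-0.9642, -0.2650)
n_5 = (-0.3703, -0.9289)
  (0,1): δ = 145.75°  ·
  (0,2): δ = 74.29°  ·
  (0,3): δ = 26.55°  ·
  (0,4): δ = 92.84°  ·
  (0,5): δ = 145.74°  ·
  (1,2): δ = 108.54°  ·
  (1,3): δ = 7.70°  ✓
  (1,4): δ = 58.58°  ·
  (1,5): δ = 111.48°  ·
  (2,3): δ = 79.16°  ·
  (2,4): δ = 12.87°  ·
  (2,5): δ = 40.02°  ·
  (3,4): δ = 113.71°  ·
  (3,5): δ = 60.81°  ·
  (4,5): δ = 127.10°  ·
antipodal pairs: 1

count = 1; pairs: (1,3)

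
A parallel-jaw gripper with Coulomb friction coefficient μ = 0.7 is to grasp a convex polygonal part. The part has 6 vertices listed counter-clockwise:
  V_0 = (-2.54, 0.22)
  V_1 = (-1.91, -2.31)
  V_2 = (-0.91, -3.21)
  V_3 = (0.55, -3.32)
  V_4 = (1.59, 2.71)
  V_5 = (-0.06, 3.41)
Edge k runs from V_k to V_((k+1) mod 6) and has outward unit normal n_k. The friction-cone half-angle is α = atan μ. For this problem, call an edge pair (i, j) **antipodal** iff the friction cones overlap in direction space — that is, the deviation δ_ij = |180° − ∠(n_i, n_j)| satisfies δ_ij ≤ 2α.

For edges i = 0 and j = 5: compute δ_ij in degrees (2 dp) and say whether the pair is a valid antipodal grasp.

α = atan 0.7 = 34.99°;  2α = 69.98°
edge 0: e_0 = (+0.63, -2.53);  n_0 = (-0.9704, -0.2416)
edge 5: e_5 = (-2.48, -3.19);  n_5 = (-0.7895, +0.6138)
∠(n_0, n_5) = 51.85°
δ = |180° − 51.85°| = 128.15°
128.15° > 2α = 69.98°  →  invalid

δ = 128.15°, invalid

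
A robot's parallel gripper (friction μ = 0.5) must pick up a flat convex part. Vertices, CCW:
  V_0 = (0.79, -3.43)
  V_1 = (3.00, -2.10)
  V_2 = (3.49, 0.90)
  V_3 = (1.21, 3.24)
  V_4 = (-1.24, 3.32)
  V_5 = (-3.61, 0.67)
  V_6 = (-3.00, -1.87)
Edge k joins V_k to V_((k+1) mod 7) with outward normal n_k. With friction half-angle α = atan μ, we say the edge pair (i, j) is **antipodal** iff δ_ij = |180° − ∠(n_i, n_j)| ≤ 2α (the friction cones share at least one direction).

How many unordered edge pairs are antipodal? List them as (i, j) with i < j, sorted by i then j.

α = atan 0.5 = 26.57°;  2α = 53.13°
n_0 = (+0.5156, -0.8568)
n_1 = (+0.9869, -0.1612)
n_2 = (+0.7162, +0.6979)
n_3 = (+0.0326, +0.9995)
n_4 = (-0.7454, +0.6666)
n_5 = (-0.9724, -0.2335)
n_6 = (-0.3806, -0.9247)
  (0,1): δ = 130.32°  ·
  (0,2): δ = 76.78°  ·
  (0,3): δ = 32.91°  ✓
  (0,4): δ = 17.15°  ✓
  (0,5): δ = 72.46°  ·
  (0,6): δ = 126.59°  ·
  (1,2): δ = 126.47°  ·
  (1,3): δ = 82.59°  ·
  (1,4): δ = 32.53°  ✓
  (1,5): δ = 22.78°  ✓
  (1,6): δ = 76.90°  ·
  (2,3): δ = 136.13°  ·
  (2,4): δ = 86.06°  ·
  (2,5): δ = 30.75°  ✓
  (2,6): δ = 23.37°  ✓
  (3,4): δ = 129.94°  ·
  (3,5): δ = 74.63°  ·
  (3,6): δ = 20.50°  ✓
  (4,5): δ = 124.69°  ·
  (4,6): δ = 70.57°  ·
  (5,6): δ = 125.88°  ·
antipodal pairs: 7

count = 7; pairs: (0,3), (0,4), (1,4), (1,5), (2,5), (2,6), (3,6)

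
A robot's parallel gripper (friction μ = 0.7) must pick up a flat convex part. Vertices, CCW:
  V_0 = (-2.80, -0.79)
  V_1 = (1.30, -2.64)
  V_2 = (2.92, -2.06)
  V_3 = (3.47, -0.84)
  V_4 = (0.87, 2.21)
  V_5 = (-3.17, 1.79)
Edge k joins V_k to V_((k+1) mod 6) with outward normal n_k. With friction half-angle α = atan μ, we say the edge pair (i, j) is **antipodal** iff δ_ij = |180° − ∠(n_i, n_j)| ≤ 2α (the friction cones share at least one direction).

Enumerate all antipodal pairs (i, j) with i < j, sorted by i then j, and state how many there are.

α = atan 0.7 = 34.99°;  2α = 69.98°
n_0 = (-0.4113, -0.9115)
n_1 = (+0.3371, -0.9415)
n_2 = (+0.9116, -0.4110)
n_3 = (+0.7610, +0.6487)
n_4 = (-0.1034, +0.9946)
n_5 = (-0.9899, -0.1420)
  (0,1): δ = 136.02°  ·
  (0,2): δ = 89.98°  ·
  (0,3): δ = 25.27°  ✓
  (0,4): δ = 30.22°  ✓
  (0,5): δ = 122.45°  ·
  (1,2): δ = 133.97°  ·
  (1,3): δ = 69.25°  ✓
  (1,4): δ = 13.76°  ✓
  (1,5): δ = 78.46°  ·
  (2,3): δ = 115.29°  ·
  (2,4): δ = 59.80°  ✓
  (2,5): δ = 32.43°  ✓
  (3,4): δ = 124.51°  ·
  (3,5): δ = 32.29°  ✓
  (4,5): δ = 87.77°  ·
antipodal pairs: 7

count = 7; pairs: (0,3), (0,4), (1,3), (1,4), (2,4), (2,5), (3,5)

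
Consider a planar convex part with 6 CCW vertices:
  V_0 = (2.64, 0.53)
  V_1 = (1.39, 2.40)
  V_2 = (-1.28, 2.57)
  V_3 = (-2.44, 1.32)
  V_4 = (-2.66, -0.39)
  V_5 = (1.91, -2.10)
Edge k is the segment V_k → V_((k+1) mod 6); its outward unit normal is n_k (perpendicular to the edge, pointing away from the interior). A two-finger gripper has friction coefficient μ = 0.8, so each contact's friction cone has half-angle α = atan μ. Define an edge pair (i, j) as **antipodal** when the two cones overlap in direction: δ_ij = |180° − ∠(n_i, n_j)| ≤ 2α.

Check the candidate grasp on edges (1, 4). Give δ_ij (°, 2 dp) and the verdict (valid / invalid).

α = atan 0.8 = 38.66°;  2α = 77.32°
edge 1: e_1 = (-2.67, +0.17);  n_1 = (+0.0635, +0.9980)
edge 4: e_4 = (+4.57, -1.71);  n_4 = (-0.3504, -0.9366)
∠(n_1, n_4) = 163.13°
δ = |180° − 163.13°| = 16.87°
16.87° ≤ 2α = 77.32°  →  valid

δ = 16.87°, valid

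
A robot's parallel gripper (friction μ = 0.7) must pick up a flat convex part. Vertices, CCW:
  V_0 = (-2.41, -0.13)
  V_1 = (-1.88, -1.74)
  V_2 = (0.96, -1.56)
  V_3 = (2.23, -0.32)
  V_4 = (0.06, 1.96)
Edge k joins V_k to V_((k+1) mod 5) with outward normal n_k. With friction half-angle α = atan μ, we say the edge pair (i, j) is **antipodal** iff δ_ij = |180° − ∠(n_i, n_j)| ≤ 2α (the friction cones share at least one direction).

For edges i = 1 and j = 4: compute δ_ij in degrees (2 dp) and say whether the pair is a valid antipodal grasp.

δ = 36.61°, valid

α = atan 0.7 = 34.99°;  2α = 69.98°
edge 1: e_1 = (+2.84, +0.18);  n_1 = (+0.0633, -0.9980)
edge 4: e_4 = (-2.47, -2.09);  n_4 = (-0.6459, +0.7634)
∠(n_1, n_4) = 143.39°
δ = |180° − 143.39°| = 36.61°
36.61° ≤ 2α = 69.98°  →  valid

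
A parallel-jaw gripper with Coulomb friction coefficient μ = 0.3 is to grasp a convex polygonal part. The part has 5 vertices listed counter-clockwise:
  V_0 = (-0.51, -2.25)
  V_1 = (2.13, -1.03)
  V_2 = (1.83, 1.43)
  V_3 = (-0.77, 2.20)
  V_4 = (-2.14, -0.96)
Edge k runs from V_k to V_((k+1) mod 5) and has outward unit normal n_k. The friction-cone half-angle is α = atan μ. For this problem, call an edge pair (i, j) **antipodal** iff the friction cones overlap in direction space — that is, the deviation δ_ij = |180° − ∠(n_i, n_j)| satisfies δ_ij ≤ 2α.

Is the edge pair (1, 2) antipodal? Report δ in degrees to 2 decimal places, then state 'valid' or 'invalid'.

δ = 113.45°, invalid

α = atan 0.3 = 16.70°;  2α = 33.40°
edge 1: e_1 = (-0.30, +2.46);  n_1 = (+0.9926, +0.1211)
edge 2: e_2 = (-2.60, +0.77);  n_2 = (+0.2840, +0.9588)
∠(n_1, n_2) = 66.55°
δ = |180° − 66.55°| = 113.45°
113.45° > 2α = 33.40°  →  invalid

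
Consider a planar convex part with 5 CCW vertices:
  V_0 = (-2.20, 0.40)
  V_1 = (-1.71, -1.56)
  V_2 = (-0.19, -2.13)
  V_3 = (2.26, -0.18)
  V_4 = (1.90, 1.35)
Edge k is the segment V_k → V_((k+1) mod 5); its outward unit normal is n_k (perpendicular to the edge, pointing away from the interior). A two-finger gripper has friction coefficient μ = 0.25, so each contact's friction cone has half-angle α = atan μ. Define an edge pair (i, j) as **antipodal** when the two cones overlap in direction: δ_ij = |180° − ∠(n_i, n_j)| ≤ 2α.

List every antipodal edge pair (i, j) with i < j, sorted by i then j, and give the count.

count = 2; pairs: (0,3), (2,4)

α = atan 0.25 = 14.04°;  2α = 28.07°
n_0 = (-0.9701, -0.2425)
n_1 = (-0.3511, -0.9363)
n_2 = (+0.6227, -0.7824)
n_3 = (+0.9734, +0.2290)
n_4 = (-0.2257, +0.9742)
  (0,1): δ = 124.59°  ·
  (0,2): δ = 65.52°  ·
  (0,3): δ = 0.80°  ✓
  (0,4): δ = 89.01°  ·
  (1,2): δ = 120.93°  ·
  (1,3): δ = 56.20°  ·
  (1,4): δ = 33.60°  ·
  (2,3): δ = 115.28°  ·
  (2,4): δ = 25.47°  ✓
  (3,4): δ = 90.19°  ·
antipodal pairs: 2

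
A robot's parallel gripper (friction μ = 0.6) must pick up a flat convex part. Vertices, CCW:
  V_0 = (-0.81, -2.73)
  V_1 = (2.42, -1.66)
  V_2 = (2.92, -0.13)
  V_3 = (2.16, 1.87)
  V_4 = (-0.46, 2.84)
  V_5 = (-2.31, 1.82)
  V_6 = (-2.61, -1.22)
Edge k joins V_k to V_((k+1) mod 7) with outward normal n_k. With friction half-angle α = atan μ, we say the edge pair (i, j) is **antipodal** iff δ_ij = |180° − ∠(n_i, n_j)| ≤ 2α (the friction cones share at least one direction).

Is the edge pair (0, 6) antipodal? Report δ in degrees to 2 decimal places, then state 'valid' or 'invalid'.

δ = 121.68°, invalid

α = atan 0.6 = 30.96°;  2α = 61.93°
edge 0: e_0 = (+3.23, +1.07);  n_0 = (+0.3145, -0.9493)
edge 6: e_6 = (+1.80, -1.51);  n_6 = (-0.6427, -0.7661)
∠(n_0, n_6) = 58.32°
δ = |180° − 58.32°| = 121.68°
121.68° > 2α = 61.93°  →  invalid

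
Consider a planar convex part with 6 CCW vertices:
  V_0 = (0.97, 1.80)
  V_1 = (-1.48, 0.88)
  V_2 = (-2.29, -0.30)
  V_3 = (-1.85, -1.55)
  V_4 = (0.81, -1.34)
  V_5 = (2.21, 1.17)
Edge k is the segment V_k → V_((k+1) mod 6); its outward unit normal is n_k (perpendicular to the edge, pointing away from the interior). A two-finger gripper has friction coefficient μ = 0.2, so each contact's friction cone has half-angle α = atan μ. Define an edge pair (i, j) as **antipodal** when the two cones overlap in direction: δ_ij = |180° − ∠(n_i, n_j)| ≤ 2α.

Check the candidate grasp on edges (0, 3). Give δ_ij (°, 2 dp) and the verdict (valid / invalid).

δ = 16.07°, valid

α = atan 0.2 = 11.31°;  2α = 22.62°
edge 0: e_0 = (-2.45, -0.92);  n_0 = (-0.3515, +0.9362)
edge 3: e_3 = (+2.66, +0.21);  n_3 = (+0.0787, -0.9969)
∠(n_0, n_3) = 163.93°
δ = |180° − 163.93°| = 16.07°
16.07° ≤ 2α = 22.62°  →  valid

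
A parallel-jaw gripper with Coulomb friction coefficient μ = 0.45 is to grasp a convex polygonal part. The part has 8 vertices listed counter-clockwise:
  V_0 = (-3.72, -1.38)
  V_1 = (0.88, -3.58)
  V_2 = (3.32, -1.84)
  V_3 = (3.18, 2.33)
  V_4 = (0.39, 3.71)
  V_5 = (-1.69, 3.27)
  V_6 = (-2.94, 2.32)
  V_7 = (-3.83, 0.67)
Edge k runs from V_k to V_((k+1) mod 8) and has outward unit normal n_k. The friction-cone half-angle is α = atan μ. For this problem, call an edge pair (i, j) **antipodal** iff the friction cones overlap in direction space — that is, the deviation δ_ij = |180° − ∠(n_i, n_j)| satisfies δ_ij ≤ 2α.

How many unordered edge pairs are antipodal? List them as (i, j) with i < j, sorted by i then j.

α = atan 0.45 = 24.23°;  2α = 48.46°
n_0 = (-0.4315, -0.9021)
n_1 = (+0.5806, -0.8142)
n_2 = (+0.9994, +0.0336)
n_3 = (+0.4434, +0.8963)
n_4 = (-0.2070, +0.9783)
n_5 = (-0.6051, +0.7962)
n_6 = (-0.8801, +0.4747)
n_7 = (-0.9986, -0.0536)
  (0,1): δ = 118.95°  ·
  (0,2): δ = 62.52°  ·
  (0,3): δ = 0.76°  ✓
  (0,4): δ = 37.50°  ✓
  (0,5): δ = 62.79°  ·
  (0,6): δ = 87.22°  ·
  (0,7): δ = 118.63°  ·
  (1,2): δ = 123.57°  ·
  (1,3): δ = 61.81°  ·
  (1,4): δ = 23.55°  ✓
  (1,5): δ = 1.74°  ✓
  (1,6): δ = 26.16°  ✓
  (1,7): δ = 57.58°  ·
  (2,3): δ = 118.24°  ·
  (2,4): δ = 79.98°  ·
  (2,5): δ = 54.69°  ·
  (2,6): δ = 30.27°  ✓
  (2,7): δ = 1.15°  ✓
  (3,4): δ = 141.74°  ·
  (3,5): δ = 116.45°  ·
  (3,6): δ = 92.02°  ·
  (3,7): δ = 60.61°  ·
  (4,5): δ = 154.71°  ·
  (4,6): δ = 130.29°  ·
  (4,7): δ = 98.87°  ·
  (5,6): δ = 155.58°  ·
  (5,7): δ = 124.16°  ·
  (6,7): δ = 148.59°  ·
antipodal pairs: 7

count = 7; pairs: (0,3), (0,4), (1,4), (1,5), (1,6), (2,6), (2,7)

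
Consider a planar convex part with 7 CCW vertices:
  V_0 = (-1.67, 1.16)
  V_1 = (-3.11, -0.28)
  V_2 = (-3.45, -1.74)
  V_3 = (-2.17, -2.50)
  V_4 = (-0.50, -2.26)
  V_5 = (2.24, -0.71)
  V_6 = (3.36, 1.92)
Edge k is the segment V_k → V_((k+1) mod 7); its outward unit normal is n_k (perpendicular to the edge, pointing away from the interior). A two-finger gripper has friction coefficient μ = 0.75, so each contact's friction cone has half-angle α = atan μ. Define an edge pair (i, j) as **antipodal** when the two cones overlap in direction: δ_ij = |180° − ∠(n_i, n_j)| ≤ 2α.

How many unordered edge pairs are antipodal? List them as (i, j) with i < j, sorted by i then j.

α = atan 0.75 = 36.87°;  2α = 73.74°
n_0 = (-0.7071, +0.7071)
n_1 = (-0.9739, +0.2268)
n_2 = (-0.5105, -0.8599)
n_3 = (+0.1423, -0.9898)
n_4 = (+0.4924, -0.8704)
n_5 = (+0.9200, -0.3918)
n_6 = (-0.1494, +0.9888)
  (0,1): δ = 148.11°  ·
  (0,2): δ = 75.70°  ·
  (0,3): δ = 36.82°  ✓
  (0,4): δ = 15.50°  ✓
  (0,5): δ = 21.93°  ✓
  (0,6): δ = 143.59°  ·
  (1,2): δ = 107.59°  ·
  (1,3): δ = 68.71°  ✓
  (1,4): δ = 47.39°  ✓
  (1,5): δ = 9.96°  ✓
  (1,6): δ = 111.70°  ·
  (2,3): δ = 141.12°  ·
  (2,4): δ = 119.80°  ·
  (2,5): δ = 82.37°  ·
  (2,6): δ = 39.29°  ✓
  (3,4): δ = 158.68°  ·
  (3,5): δ = 121.25°  ·
  (3,6): δ = 0.41°  ✓
  (4,5): δ = 142.56°  ·
  (4,6): δ = 20.90°  ✓
  (5,6): δ = 58.34°  ✓
antipodal pairs: 10

count = 10; pairs: (0,3), (0,4), (0,5), (1,3), (1,4), (1,5), (2,6), (3,6), (4,6), (5,6)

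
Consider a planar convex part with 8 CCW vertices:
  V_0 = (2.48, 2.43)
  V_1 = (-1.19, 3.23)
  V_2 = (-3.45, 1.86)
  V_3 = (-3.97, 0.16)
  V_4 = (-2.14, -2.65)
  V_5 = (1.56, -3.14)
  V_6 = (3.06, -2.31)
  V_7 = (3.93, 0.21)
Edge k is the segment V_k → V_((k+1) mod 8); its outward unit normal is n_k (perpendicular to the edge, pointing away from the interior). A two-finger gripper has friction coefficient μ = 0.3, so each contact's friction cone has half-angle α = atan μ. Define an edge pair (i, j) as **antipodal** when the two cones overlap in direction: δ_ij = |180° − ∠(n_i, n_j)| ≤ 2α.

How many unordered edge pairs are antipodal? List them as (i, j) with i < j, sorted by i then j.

count = 4; pairs: (0,4), (1,5), (2,6), (3,7)

α = atan 0.3 = 16.70°;  2α = 33.40°
n_0 = (+0.2130, +0.9771)
n_1 = (-0.5184, +0.8551)
n_2 = (-0.9563, +0.2925)
n_3 = (-0.8380, -0.5457)
n_4 = (-0.1313, -0.9913)
n_5 = (+0.4842, -0.8750)
n_6 = (+0.9453, -0.3263)
n_7 = (+0.8372, +0.5468)
  (0,1): δ = 136.48°  ·
  (0,2): δ = 94.71°  ·
  (0,3): δ = 44.63°  ·
  (0,4): δ = 4.75°  ✓
  (0,5): δ = 41.25°  ·
  (0,6): δ = 83.25°  ·
  (0,7): δ = 135.45°  ·
  (1,2): δ = 138.23°  ·
  (1,3): δ = 88.15°  ·
  (1,4): δ = 38.77°  ·
  (1,5): δ = 2.27°  ✓
  (1,6): δ = 39.73°  ·
  (1,7): δ = 91.93°  ·
  (2,3): δ = 129.92°  ·
  (2,4): δ = 80.54°  ·
  (2,5): δ = 44.03°  ·
  (2,6): δ = 2.04°  ✓
  (2,7): δ = 50.16°  ·
  (3,4): δ = 130.62°  ·
  (3,5): δ = 94.12°  ·
  (3,6): δ = 52.12°  ·
  (3,7): δ = 0.08°  ✓
  (4,5): δ = 143.50°  ·
  (4,6): δ = 101.50°  ·
  (4,7): δ = 49.31°  ·
  (5,6): δ = 138.00°  ·
  (5,7): δ = 85.81°  ·
  (6,7): δ = 127.80°  ·
antipodal pairs: 4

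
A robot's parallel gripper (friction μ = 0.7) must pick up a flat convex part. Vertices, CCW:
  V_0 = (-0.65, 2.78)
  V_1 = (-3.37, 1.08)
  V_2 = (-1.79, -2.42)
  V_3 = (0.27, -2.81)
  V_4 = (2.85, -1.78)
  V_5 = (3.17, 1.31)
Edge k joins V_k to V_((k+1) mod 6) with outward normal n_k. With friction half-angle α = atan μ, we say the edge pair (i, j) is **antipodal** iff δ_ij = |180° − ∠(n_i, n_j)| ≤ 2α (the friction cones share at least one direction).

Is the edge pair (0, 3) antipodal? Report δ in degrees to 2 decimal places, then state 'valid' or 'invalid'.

δ = 10.24°, valid

α = atan 0.7 = 34.99°;  2α = 69.98°
edge 0: e_0 = (-2.72, -1.70);  n_0 = (-0.5300, +0.8480)
edge 3: e_3 = (+2.58, +1.03);  n_3 = (+0.3708, -0.9287)
∠(n_0, n_3) = 169.76°
δ = |180° − 169.76°| = 10.24°
10.24° ≤ 2α = 69.98°  →  valid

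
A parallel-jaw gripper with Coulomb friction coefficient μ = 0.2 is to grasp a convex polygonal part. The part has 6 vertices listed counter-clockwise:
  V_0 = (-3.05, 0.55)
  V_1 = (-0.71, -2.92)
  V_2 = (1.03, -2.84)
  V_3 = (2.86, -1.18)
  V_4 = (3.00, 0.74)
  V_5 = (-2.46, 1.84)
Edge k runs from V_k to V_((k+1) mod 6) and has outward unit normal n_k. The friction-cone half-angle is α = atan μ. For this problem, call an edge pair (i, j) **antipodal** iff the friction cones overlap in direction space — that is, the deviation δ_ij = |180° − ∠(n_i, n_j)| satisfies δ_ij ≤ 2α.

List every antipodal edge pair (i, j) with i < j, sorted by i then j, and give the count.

count = 2; pairs: (1,4), (3,5)

α = atan 0.2 = 11.31°;  2α = 22.62°
n_0 = (-0.8291, -0.5591)
n_1 = (+0.0459, -0.9989)
n_2 = (+0.6719, -0.7407)
n_3 = (+0.9974, -0.0727)
n_4 = (+0.1975, +0.9803)
n_5 = (-0.9094, +0.4159)
  (0,1): δ = 121.36°  ·
  (0,2): δ = 81.78°  ·
  (0,3): δ = 38.16°  ·
  (0,4): δ = 44.62°  ·
  (0,5): δ = 121.43°  ·
  (1,2): δ = 140.42°  ·
  (1,3): δ = 96.80°  ·
  (1,4): δ = 14.02°  ✓
  (1,5): δ = 62.79°  ·
  (2,3): δ = 136.38°  ·
  (2,4): δ = 53.60°  ·
  (2,5): δ = 23.21°  ·
  (3,4): δ = 97.22°  ·
  (3,5): δ = 20.41°  ✓
  (4,5): δ = 103.19°  ·
antipodal pairs: 2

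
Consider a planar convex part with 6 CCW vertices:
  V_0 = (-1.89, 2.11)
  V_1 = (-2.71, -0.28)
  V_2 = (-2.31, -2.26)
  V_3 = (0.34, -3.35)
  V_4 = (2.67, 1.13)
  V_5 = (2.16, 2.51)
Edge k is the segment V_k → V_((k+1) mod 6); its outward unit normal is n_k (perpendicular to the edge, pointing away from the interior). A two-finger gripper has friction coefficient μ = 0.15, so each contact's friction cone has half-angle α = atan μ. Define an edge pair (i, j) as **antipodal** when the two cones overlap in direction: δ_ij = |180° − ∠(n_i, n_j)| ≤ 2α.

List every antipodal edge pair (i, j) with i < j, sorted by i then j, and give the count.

α = atan 0.15 = 8.53°;  2α = 17.06°
n_0 = (-0.9459, +0.3245)
n_1 = (-0.9802, -0.1980)
n_2 = (-0.3804, -0.9248)
n_3 = (+0.8872, -0.4614)
n_4 = (+0.9380, +0.3467)
n_5 = (-0.0983, +0.9952)
  (0,1): δ = 149.64°  ·
  (0,2): δ = 93.42°  ·
  (0,3): δ = 8.54°  ✓
  (0,4): δ = 39.22°  ·
  (0,5): δ = 114.58°  ·
  (1,2): δ = 123.78°  ·
  (1,3): δ = 38.90°  ·
  (1,4): δ = 8.86°  ✓
  (1,5): δ = 84.22°  ·
  (2,3): δ = 95.12°  ·
  (2,4): δ = 47.36°  ·
  (2,5): δ = 28.00°  ·
  (3,4): δ = 132.24°  ·
  (3,5): δ = 56.88°  ·
  (4,5): δ = 104.64°  ·
antipodal pairs: 2

count = 2; pairs: (0,3), (1,4)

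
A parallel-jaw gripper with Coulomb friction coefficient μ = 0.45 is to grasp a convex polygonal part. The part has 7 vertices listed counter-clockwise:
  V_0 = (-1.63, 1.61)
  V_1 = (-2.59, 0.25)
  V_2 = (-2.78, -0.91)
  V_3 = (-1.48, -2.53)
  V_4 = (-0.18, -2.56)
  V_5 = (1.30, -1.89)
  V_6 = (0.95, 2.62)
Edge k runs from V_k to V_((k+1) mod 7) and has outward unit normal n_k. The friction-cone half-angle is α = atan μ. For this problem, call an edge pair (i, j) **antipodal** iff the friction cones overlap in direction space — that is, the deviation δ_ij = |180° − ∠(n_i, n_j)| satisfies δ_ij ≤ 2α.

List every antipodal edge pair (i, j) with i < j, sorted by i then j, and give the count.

count = 6; pairs: (0,4), (0,5), (1,5), (2,5), (3,6), (4,6)

α = atan 0.45 = 24.23°;  2α = 48.46°
n_0 = (-0.8170, +0.5767)
n_1 = (-0.9868, +0.1616)
n_2 = (-0.7799, -0.6259)
n_3 = (-0.0231, -0.9997)
n_4 = (+0.4124, -0.9110)
n_5 = (+0.9970, +0.0774)
n_6 = (-0.3645, +0.9312)
  (0,1): δ = 154.08°  ·
  (0,2): δ = 106.04°  ·
  (0,3): δ = 56.10°  ·
  (0,4): δ = 30.43°  ✓
  (0,5): δ = 39.66°  ✓
  (0,6): δ = 146.60°  ·
  (1,2): δ = 131.95°  ·
  (1,3): δ = 82.02°  ·
  (1,4): δ = 56.34°  ·
  (1,5): δ = 13.74°  ✓
  (1,6): δ = 120.68°  ·
  (2,3): δ = 130.07°  ·
  (2,4): δ = 104.39°  ·
  (2,5): δ = 34.31°  ✓
  (2,6): δ = 72.63°  ·
  (3,4): δ = 154.32°  ·
  (3,5): δ = 84.24°  ·
  (3,6): δ = 22.70°  ✓
  (4,5): δ = 109.92°  ·
  (4,6): δ = 2.98°  ✓
  (5,6): δ = 73.06°  ·
antipodal pairs: 6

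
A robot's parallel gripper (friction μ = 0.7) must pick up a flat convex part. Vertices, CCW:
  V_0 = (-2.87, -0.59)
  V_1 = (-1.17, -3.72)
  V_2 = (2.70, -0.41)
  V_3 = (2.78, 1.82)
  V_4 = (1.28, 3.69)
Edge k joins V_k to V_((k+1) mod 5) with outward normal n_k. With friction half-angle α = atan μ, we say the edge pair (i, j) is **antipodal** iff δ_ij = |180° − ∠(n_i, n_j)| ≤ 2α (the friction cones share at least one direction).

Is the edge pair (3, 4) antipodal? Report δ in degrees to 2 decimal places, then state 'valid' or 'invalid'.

α = atan 0.7 = 34.99°;  2α = 69.98°
edge 3: e_3 = (-1.50, +1.87);  n_3 = (+0.7801, +0.6257)
edge 4: e_4 = (-4.15, -4.28);  n_4 = (-0.7179, +0.6961)
∠(n_3, n_4) = 97.15°
δ = |180° − 97.15°| = 82.85°
82.85° > 2α = 69.98°  →  invalid

δ = 82.85°, invalid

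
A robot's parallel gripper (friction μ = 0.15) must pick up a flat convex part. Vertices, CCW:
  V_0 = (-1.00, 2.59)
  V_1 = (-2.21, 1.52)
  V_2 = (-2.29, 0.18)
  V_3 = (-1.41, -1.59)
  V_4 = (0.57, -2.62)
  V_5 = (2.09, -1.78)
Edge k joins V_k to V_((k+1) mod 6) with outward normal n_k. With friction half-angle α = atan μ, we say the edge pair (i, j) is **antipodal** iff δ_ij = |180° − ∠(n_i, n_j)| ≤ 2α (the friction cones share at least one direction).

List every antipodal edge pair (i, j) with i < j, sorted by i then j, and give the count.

count = 2; pairs: (0,4), (2,5)

α = atan 0.15 = 8.53°;  2α = 17.06°
n_0 = (-0.6624, +0.7491)
n_1 = (-0.9982, +0.0596)
n_2 = (-0.8954, -0.4452)
n_3 = (-0.4615, -0.8871)
n_4 = (+0.4837, -0.8752)
n_5 = (+0.8165, +0.5773)
  (0,1): δ = 134.90°  ·
  (0,2): δ = 105.05°  ·
  (0,3): δ = 68.97°  ·
  (0,4): δ = 12.56°  ✓
  (0,5): δ = 83.78°  ·
  (1,2): δ = 150.15°  ·
  (1,3): δ = 114.07°  ·
  (1,4): δ = 57.66°  ·
  (1,5): δ = 38.68°  ·
  (2,3): δ = 143.92°  ·
  (2,4): δ = 87.51°  ·
  (2,5): δ = 8.83°  ✓
  (3,4): δ = 123.59°  ·
  (3,5): δ = 27.25°  ·
  (4,5): δ = 83.66°  ·
antipodal pairs: 2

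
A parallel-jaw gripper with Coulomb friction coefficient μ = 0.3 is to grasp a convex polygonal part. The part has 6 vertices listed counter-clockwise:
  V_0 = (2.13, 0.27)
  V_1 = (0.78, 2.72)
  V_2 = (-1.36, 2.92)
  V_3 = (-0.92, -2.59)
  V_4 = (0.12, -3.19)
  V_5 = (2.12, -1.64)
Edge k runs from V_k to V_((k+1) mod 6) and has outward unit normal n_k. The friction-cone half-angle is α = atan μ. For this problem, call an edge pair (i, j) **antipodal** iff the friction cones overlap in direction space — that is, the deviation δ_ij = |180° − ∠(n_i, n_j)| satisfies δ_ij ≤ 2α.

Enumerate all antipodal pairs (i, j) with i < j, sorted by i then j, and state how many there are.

α = atan 0.3 = 16.70°;  2α = 33.40°
n_0 = (+0.8758, +0.4826)
n_1 = (+0.0931, +0.9957)
n_2 = (-0.9968, -0.0796)
n_3 = (-0.4997, -0.8662)
n_4 = (+0.6126, -0.7904)
n_5 = (+1.0000, -0.0052)
  (0,1): δ = 124.19°  ·
  (0,2): δ = 24.29°  ✓
  (0,3): δ = 31.16°  ✓
  (0,4): δ = 98.92°  ·
  (0,5): δ = 150.84°  ·
  (1,2): δ = 80.10°  ·
  (1,3): δ = 24.64°  ✓
  (1,4): δ = 43.11°  ·
  (1,5): δ = 95.04°  ·
  (2,3): δ = 124.55°  ·
  (2,4): δ = 56.79°  ·
  (2,5): δ = 4.87°  ✓
  (3,4): δ = 112.24°  ·
  (3,5): δ = 60.32°  ·
  (4,5): δ = 128.08°  ·
antipodal pairs: 4

count = 4; pairs: (0,2), (0,3), (1,3), (2,5)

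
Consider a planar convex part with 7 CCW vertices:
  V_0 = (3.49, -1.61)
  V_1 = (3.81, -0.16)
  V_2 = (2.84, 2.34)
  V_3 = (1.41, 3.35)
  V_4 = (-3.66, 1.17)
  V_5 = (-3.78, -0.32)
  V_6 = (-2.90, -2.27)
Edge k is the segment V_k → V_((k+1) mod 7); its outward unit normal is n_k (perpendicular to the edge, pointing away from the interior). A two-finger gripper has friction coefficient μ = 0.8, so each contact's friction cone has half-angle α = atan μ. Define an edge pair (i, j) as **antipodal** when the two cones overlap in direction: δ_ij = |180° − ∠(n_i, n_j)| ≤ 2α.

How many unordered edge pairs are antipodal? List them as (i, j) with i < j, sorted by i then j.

α = atan 0.8 = 38.66°;  2α = 77.32°
n_0 = (+0.9765, -0.2155)
n_1 = (+0.9323, +0.3617)
n_2 = (+0.5769, +0.8168)
n_3 = (-0.3950, +0.9187)
n_4 = (-0.9968, +0.0803)
n_5 = (-0.9115, -0.4113)
n_6 = (+0.1027, -0.9947)
  (0,1): δ = 146.35°  ·
  (0,2): δ = 112.79°  ·
  (0,3): δ = 54.29°  ✓
  (0,4): δ = 7.84°  ✓
  (0,5): δ = 36.73°  ✓
  (0,6): δ = 108.34°  ·
  (1,2): δ = 146.44°  ·
  (1,3): δ = 87.94°  ·
  (1,4): δ = 25.81°  ✓
  (1,5): δ = 3.08°  ✓
  (1,6): δ = 74.69°  ✓
  (2,3): δ = 121.50°  ·
  (2,4): δ = 59.37°  ✓
  (2,5): δ = 30.48°  ✓
  (2,6): δ = 41.13°  ✓
  (3,4): δ = 117.87°  ·
  (3,5): δ = 88.98°  ·
  (3,6): δ = 17.37°  ✓
  (4,5): δ = 151.11°  ·
  (4,6): δ = 79.50°  ·
  (5,6): δ = 108.39°  ·
antipodal pairs: 10

count = 10; pairs: (0,3), (0,4), (0,5), (1,4), (1,5), (1,6), (2,4), (2,5), (2,6), (3,6)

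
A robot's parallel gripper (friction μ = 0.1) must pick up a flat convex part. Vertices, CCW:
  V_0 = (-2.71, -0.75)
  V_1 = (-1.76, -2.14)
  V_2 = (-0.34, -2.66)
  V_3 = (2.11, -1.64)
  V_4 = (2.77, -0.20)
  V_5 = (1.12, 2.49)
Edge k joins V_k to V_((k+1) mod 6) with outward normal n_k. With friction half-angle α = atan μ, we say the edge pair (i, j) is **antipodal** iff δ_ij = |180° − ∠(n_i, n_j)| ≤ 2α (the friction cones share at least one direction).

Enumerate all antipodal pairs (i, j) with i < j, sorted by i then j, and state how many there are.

count = 1; pairs: (0,4)

α = atan 0.1 = 5.71°;  2α = 11.42°
n_0 = (-0.8256, -0.5643)
n_1 = (-0.3439, -0.9390)
n_2 = (+0.3843, -0.9232)
n_3 = (+0.9091, -0.4167)
n_4 = (+0.8524, +0.5229)
n_5 = (-0.6459, +0.7635)
  (0,1): δ = 144.46°  ·
  (0,2): δ = 101.75°  ·
  (0,3): δ = 58.97°  ·
  (0,4): δ = 2.83°  ✓
  (0,5): δ = 95.88°  ·
  (1,2): δ = 137.28°  ·
  (1,3): δ = 94.51°  ·
  (1,4): δ = 38.36°  ·
  (1,5): δ = 60.34°  ·
  (2,3): δ = 137.23°  ·
  (2,4): δ = 81.08°  ·
  (2,5): δ = 17.63°  ·
  (3,4): δ = 123.85°  ·
  (3,5): δ = 25.15°  ·
  (4,5): δ = 81.29°  ·
antipodal pairs: 1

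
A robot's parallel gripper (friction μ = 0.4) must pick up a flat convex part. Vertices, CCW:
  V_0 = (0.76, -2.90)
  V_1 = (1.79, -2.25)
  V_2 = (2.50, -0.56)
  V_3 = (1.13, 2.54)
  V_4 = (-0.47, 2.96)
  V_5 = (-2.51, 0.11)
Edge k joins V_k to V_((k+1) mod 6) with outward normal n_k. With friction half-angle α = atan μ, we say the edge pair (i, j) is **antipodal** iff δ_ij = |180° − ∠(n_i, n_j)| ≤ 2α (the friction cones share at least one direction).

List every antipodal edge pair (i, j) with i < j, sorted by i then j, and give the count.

α = atan 0.4 = 21.80°;  2α = 43.60°
n_0 = (+0.5337, -0.8457)
n_1 = (+0.9219, -0.3873)
n_2 = (+0.9147, +0.4042)
n_3 = (+0.2539, +0.9672)
n_4 = (-0.8132, +0.5820)
n_5 = (-0.6773, -0.7358)
  (0,1): δ = 145.04°  ·
  (0,2): δ = 98.41°  ·
  (0,3): δ = 46.96°  ·
  (0,4): δ = 22.15°  ✓
  (0,5): δ = 105.12°  ·
  (1,2): δ = 133.37°  ·
  (1,3): δ = 81.92°  ·
  (1,4): δ = 12.81°  ✓
  (1,5): δ = 70.16°  ·
  (2,3): δ = 128.55°  ·
  (2,4): δ = 59.44°  ·
  (2,5): δ = 23.53°  ✓
  (3,4): δ = 110.89°  ·
  (3,5): δ = 27.92°  ✓
  (4,5): δ = 97.03°  ·
antipodal pairs: 4

count = 4; pairs: (0,4), (1,4), (2,5), (3,5)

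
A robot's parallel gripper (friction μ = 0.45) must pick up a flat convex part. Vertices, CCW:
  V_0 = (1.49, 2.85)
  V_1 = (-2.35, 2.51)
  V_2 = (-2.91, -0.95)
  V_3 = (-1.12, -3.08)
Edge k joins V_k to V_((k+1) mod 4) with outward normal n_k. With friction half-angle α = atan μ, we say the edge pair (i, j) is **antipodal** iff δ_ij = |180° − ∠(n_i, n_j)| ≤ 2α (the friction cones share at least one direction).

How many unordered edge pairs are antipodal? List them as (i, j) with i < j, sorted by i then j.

count = 1; pairs: (1,3)

α = atan 0.45 = 24.23°;  2α = 48.46°
n_0 = (-0.0882, +0.9961)
n_1 = (-0.9872, +0.1598)
n_2 = (-0.7656, -0.6434)
n_3 = (+0.9153, -0.4028)
  (0,1): δ = 104.25°  ·
  (0,2): δ = 55.02°  ·
  (0,3): δ = 61.18°  ·
  (1,2): δ = 130.76°  ·
  (1,3): δ = 14.56°  ✓
  (2,3): δ = 63.80°  ·
antipodal pairs: 1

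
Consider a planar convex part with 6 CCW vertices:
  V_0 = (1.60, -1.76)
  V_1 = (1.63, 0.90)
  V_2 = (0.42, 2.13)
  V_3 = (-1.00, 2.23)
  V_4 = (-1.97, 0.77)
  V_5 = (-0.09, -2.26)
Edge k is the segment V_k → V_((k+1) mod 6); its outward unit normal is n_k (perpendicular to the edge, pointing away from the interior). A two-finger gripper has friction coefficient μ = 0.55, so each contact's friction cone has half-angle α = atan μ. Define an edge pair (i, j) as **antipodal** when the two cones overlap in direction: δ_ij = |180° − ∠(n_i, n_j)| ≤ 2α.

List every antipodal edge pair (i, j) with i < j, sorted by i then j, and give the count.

α = atan 0.55 = 28.81°;  2α = 57.62°
n_0 = (+0.9999, -0.0113)
n_1 = (+0.7129, +0.7013)
n_2 = (+0.0702, +0.9975)
n_3 = (-0.8329, +0.5534)
n_4 = (-0.8497, -0.5272)
n_5 = (+0.2837, -0.9589)
  (0,1): δ = 134.82°  ·
  (0,2): δ = 93.38°  ·
  (0,3): δ = 32.95°  ✓
  (0,4): δ = 32.46°  ✓
  (0,5): δ = 107.13°  ·
  (1,2): δ = 138.56°  ·
  (1,3): δ = 78.13°  ·
  (1,4): δ = 12.71°  ✓
  (1,5): δ = 61.95°  ·
  (2,3): δ = 119.57°  ·
  (2,4): δ = 54.15°  ✓
  (2,5): δ = 20.51°  ✓
  (3,4): δ = 114.58°  ·
  (3,5): δ = 39.92°  ✓
  (4,5): δ = 105.34°  ·
antipodal pairs: 6

count = 6; pairs: (0,3), (0,4), (1,4), (2,4), (2,5), (3,5)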